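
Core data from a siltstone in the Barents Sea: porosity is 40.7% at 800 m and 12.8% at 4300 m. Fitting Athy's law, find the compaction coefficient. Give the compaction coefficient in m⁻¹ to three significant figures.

Working in km (1 km = 1000 m; β in km⁻¹ = β in m⁻¹ × 1000):
Athy: n(d) = n₀ e^(−βd) ⇒ n₁/n₂ = e^{β(d₂−d₁)} ⇒ β = ln(n₁/n₂)/(d₂−d₁)
β = ln(0.407/0.128) / (4.3 − 0.8) = ln(3.18) / 3.5 = 1.1568 / 3.5 = 0.3305 km⁻¹

0.000331 m⁻¹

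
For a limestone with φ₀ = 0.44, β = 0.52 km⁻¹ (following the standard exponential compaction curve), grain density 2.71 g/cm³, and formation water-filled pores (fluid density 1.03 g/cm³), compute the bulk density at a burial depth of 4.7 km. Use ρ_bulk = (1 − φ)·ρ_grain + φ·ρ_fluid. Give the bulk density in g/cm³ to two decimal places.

2.65 g/cm³

Porosity at depth: φ = 0.44·exp(−0.52×4.7) = 0.44×0.0868 = 0.0382
Bulk density: ρ_b = (1−φ)ρ_g + φ·ρ_f = 0.9618×2.71 + 0.0382×1.03
       = 2.606 + 0.039 = 2.646 g/cm³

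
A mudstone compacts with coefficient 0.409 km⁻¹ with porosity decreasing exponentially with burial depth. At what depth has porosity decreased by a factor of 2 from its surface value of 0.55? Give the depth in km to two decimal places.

phi/phi₀ = 1/2 ⇒ exp(−k·z) = 1/2 ⇒ z = ln(2) / k
z = 0.6931 / 0.409 = 1.695 km

1.69 km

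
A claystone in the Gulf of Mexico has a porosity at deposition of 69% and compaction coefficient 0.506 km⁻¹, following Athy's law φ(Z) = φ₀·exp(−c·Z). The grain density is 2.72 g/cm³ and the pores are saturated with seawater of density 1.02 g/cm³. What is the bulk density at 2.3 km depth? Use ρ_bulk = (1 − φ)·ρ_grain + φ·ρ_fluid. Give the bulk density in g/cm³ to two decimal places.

Porosity at depth: φ = 0.69·exp(−0.506×2.3) = 0.69×0.3123 = 0.2155
Bulk density: ρ_b = (1−φ)ρ_g + φ·ρ_f = 0.7845×2.72 + 0.2155×1.02
       = 2.134 + 0.220 = 2.354 g/cm³

2.35 g/cm³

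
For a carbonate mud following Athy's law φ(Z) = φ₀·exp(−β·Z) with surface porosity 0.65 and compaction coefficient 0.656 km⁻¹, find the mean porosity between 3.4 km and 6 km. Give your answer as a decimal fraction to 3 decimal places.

⟨φ⟩ = (1/(Z₂−Z₁)) ∫ φ₀ e^(−βZ) dZ = φ₀·(e^(−β·Z₁) − e^(−β·Z₂)) / (β·(Z₂−Z₁))
e^(−0.656×3.4) = 0.1075; e^(−0.656×6) = 0.0195
⟨φ⟩ = 0.65 × (0.1075 − 0.0195) / (0.656 × 2.6) = 0.65 × 0.0516 = 0.0335

0.034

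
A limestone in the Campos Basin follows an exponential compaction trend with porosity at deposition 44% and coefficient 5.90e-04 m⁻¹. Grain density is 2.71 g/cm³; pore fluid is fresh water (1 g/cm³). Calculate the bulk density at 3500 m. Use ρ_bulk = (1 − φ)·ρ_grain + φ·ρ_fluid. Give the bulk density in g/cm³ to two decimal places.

Working in km (1 km = 1000 m; c in km⁻¹ = c in m⁻¹ × 1000):
Porosity at depth: phi = 0.44·exp(−0.59×3.5) = 0.44×0.1268 = 0.0558
Bulk density: ρ_b = (1−phi)ρ_g + phi·ρ_f = 0.9442×2.71 + 0.0558×1
       = 2.559 + 0.056 = 2.615 g/cm³

2.61 g/cm³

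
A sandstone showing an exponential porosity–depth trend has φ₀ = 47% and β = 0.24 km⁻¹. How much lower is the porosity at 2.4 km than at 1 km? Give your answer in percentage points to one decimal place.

10.6 percentage points

φ(1) = 0.47·e^(−0.24×1) = 0.3697
φ(2.4) = 0.47·e^(−0.24×2.4) = 0.2642
Δφ = 0.3697 − 0.2642 = 0.1055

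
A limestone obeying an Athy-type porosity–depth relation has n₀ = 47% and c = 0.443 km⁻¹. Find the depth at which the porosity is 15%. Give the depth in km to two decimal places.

Invert Athy's law: Z = ln(n₀/n) / c
Z = ln(0.47/0.15) / 0.443 = ln(3.133) / 0.443 = 1.1421 / 0.443 = 2.578 km

2.58 km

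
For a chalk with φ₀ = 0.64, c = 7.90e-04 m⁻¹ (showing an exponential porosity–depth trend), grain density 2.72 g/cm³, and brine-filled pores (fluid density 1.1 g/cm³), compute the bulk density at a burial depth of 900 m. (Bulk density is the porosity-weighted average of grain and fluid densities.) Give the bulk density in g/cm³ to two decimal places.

2.21 g/cm³

Working in km (1 km = 1000 m; c in km⁻¹ = c in m⁻¹ × 1000):
Porosity at depth: φ = 0.64·exp(−0.79×0.9) = 0.64×0.4912 = 0.3143
Bulk density: ρ_b = (1−φ)ρ_g + φ·ρ_f = 0.6857×2.72 + 0.3143×1.1
       = 1.865 + 0.346 = 2.211 g/cm³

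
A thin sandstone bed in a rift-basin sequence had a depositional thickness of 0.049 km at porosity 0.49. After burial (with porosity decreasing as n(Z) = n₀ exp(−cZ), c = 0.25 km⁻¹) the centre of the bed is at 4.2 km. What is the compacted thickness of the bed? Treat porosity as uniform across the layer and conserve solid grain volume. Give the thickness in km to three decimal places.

0.030 km

Porosity at 4.2 km: n = 0.49·exp(−0.25×4.2) = 0.1715
Solid-volume conservation: h(1−n) = h₀(1−n₀) ⇒ h = h₀·(1−n₀)/(1−n)
h = 0.049 × (1 − 0.49)/(1 − 0.1715) = 0.049 × 0.6155 = 0.0302 km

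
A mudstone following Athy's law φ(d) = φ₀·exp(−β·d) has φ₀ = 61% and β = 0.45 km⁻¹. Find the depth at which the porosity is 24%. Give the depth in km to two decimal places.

2.07 km

Invert Athy's law: d = ln(φ₀/φ) / β
d = ln(0.61/0.24) / 0.45 = ln(2.542) / 0.45 = 0.9328 / 0.45 = 2.073 km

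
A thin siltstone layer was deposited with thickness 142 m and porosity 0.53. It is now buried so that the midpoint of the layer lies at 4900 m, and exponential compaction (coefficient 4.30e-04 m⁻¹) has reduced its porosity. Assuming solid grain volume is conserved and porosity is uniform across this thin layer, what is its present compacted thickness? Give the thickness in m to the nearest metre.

Working in km (1 km = 1000 m; k in km⁻¹ = k in m⁻¹ × 1000):
Porosity at 4.9 km: φ = 0.53·exp(−0.43×4.9) = 0.0644
Solid-volume conservation: h(1−φ) = h₀(1−φ₀) ⇒ h = h₀·(1−φ₀)/(1−φ)
h = 0.142 × (1 − 0.53)/(1 − 0.0644) = 0.142 × 0.5024 = 0.0713 km

71 m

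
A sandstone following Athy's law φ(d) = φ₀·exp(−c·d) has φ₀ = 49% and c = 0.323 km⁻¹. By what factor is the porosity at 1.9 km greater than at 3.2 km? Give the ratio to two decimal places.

1.52

φ(d₁)/φ(d₂) = e^(−c·d₁)/e^(−c·d₂) = e^{c(d₂−d₁)}
= exp(0.323 × 1.3) = exp(0.4199) = 1.5218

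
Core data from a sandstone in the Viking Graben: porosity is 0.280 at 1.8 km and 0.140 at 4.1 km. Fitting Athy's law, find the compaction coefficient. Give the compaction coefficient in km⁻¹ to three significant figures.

0.301 km⁻¹

Athy: phi(Z) = phi₀ e^(−βZ) ⇒ phi₁/phi₂ = e^{β(Z₂−Z₁)} ⇒ β = ln(phi₁/phi₂)/(Z₂−Z₁)
β = ln(0.28/0.14) / (4.1 − 1.8) = ln(2) / 2.3 = 0.6931 / 2.3 = 0.3014 km⁻¹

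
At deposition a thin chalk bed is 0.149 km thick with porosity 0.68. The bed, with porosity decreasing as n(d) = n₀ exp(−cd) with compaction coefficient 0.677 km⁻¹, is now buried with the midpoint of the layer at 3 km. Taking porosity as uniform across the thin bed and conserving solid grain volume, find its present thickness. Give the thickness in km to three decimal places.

Porosity at 3 km: n = 0.68·exp(−0.677×3) = 0.0892
Solid-volume conservation: h(1−n) = h₀(1−n₀) ⇒ h = h₀·(1−n₀)/(1−n)
h = 0.149 × (1 − 0.68)/(1 − 0.0892) = 0.149 × 0.3513 = 0.0524 km

0.052 km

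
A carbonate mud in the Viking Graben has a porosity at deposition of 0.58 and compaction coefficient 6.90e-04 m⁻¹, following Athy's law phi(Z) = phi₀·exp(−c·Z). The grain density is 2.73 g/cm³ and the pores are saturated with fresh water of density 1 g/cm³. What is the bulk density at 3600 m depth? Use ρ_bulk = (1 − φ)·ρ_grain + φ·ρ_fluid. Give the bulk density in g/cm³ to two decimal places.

2.65 g/cm³

Working in km (1 km = 1000 m; c in km⁻¹ = c in m⁻¹ × 1000):
Porosity at depth: phi = 0.58·exp(−0.69×3.6) = 0.58×0.0834 = 0.0484
Bulk density: ρ_b = (1−phi)ρ_g + phi·ρ_f = 0.9516×2.73 + 0.0484×1
       = 2.598 + 0.048 = 2.646 g/cm³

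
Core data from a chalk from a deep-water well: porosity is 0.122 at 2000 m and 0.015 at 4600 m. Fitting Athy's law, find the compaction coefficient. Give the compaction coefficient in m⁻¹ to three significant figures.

0.000806 m⁻¹

Working in km (1 km = 1000 m; k in km⁻¹ = k in m⁻¹ × 1000):
Athy: n(z) = n₀ e^(−kz) ⇒ n₁/n₂ = e^{k(z₂−z₁)} ⇒ k = ln(n₁/n₂)/(z₂−z₁)
k = ln(0.122/0.015) / (4.6 − 2) = ln(8.133) / 2.6 = 2.0960 / 2.6 = 0.8061 km⁻¹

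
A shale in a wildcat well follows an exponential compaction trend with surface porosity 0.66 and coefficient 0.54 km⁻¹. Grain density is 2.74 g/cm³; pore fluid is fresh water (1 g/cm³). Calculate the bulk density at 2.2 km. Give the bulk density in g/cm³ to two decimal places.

2.39 g/cm³

Porosity at depth: φ = 0.66·exp(−0.54×2.2) = 0.66×0.3048 = 0.2012
Bulk density: ρ_b = (1−φ)ρ_g + φ·ρ_f = 0.7988×2.74 + 0.2012×1
       = 2.189 + 0.201 = 2.390 g/cm³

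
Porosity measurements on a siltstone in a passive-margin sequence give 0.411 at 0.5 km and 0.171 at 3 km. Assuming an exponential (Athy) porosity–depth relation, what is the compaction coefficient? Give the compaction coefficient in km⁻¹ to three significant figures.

Athy: n(z) = n₀ e^(−cz) ⇒ n₁/n₂ = e^{c(z₂−z₁)} ⇒ c = ln(n₁/n₂)/(z₂−z₁)
c = ln(0.411/0.171) / (3 − 0.5) = ln(2.404) / 2.5 = 0.8769 / 2.5 = 0.3508 km⁻¹

0.351 km⁻¹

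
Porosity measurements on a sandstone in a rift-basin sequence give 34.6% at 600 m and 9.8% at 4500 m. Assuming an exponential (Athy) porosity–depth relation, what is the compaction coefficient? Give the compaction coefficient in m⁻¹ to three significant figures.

Working in km (1 km = 1000 m; c in km⁻¹ = c in m⁻¹ × 1000):
Athy: n(z) = n₀ e^(−cz) ⇒ n₁/n₂ = e^{c(z₂−z₁)} ⇒ c = ln(n₁/n₂)/(z₂−z₁)
c = ln(0.346/0.098) / (4.5 − 0.6) = ln(3.531) / 3.9 = 1.2615 / 3.9 = 0.3235 km⁻¹

0.000323 m⁻¹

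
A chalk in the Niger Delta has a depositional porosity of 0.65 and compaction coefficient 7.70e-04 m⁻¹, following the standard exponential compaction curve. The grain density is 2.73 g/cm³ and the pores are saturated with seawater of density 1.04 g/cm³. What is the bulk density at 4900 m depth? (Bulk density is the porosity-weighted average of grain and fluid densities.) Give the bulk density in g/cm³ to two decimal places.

2.70 g/cm³

Working in km (1 km = 1000 m; k in km⁻¹ = k in m⁻¹ × 1000):
Porosity at depth: phi = 0.65·exp(−0.77×4.9) = 0.65×0.0230 = 0.0149
Bulk density: ρ_b = (1−phi)ρ_g + phi·ρ_f = 0.9851×2.73 + 0.0149×1.04
       = 2.689 + 0.016 = 2.705 g/cm³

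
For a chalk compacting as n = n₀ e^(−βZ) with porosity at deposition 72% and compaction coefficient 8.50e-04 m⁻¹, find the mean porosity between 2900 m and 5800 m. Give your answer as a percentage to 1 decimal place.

2.3%

Working in km (1 km = 1000 m; β in km⁻¹ = β in m⁻¹ × 1000):
⟨n⟩ = (1/(Z₂−Z₁)) ∫ n₀ e^(−βZ) dZ = n₀·(e^(−β·Z₁) − e^(−β·Z₂)) / (β·(Z₂−Z₁))
e^(−0.85×2.9) = 0.0850; e^(−0.85×5.8) = 0.0072
⟨n⟩ = 0.72 × (0.0850 − 0.0072) / (0.85 × 2.9) = 0.72 × 0.0316 = 0.0227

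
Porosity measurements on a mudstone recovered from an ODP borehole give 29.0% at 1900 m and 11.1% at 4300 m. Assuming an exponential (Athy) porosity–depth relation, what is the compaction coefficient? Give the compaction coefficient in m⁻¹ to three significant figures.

Working in km (1 km = 1000 m; c in km⁻¹ = c in m⁻¹ × 1000):
Athy: n(d) = n₀ e^(−cd) ⇒ n₁/n₂ = e^{c(d₂−d₁)} ⇒ c = ln(n₁/n₂)/(d₂−d₁)
c = ln(0.29/0.111) / (4.3 − 1.9) = ln(2.613) / 2.4 = 0.9604 / 2.4 = 0.4001 km⁻¹

0.000400 m⁻¹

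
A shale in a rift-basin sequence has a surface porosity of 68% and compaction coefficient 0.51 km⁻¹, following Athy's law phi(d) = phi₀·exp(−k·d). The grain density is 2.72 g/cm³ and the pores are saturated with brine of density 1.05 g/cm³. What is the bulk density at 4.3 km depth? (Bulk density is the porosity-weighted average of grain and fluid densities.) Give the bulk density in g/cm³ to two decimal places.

Porosity at depth: phi = 0.68·exp(−0.51×4.3) = 0.68×0.1116 = 0.0759
Bulk density: ρ_b = (1−phi)ρ_g + phi·ρ_f = 0.9241×2.72 + 0.0759×1.05
       = 2.514 + 0.080 = 2.593 g/cm³

2.59 g/cm³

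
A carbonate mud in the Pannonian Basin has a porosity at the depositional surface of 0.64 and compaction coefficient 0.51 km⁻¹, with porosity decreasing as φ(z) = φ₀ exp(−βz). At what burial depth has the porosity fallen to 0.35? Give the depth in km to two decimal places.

Invert Athy's law: z = ln(φ₀/φ) / β
z = ln(0.64/0.35) / 0.51 = ln(1.829) / 0.51 = 0.6035 / 0.51 = 1.183 km

1.18 km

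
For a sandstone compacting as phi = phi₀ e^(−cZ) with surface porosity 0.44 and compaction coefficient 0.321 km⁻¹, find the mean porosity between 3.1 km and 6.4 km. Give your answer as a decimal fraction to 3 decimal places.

⟨phi⟩ = (1/(Z₂−Z₁)) ∫ phi₀ e^(−cZ) dZ = phi₀·(e^(−c·Z₁) − e^(−c·Z₂)) / (c·(Z₂−Z₁))
e^(−0.321×3.1) = 0.3697; e^(−0.321×6.4) = 0.1282
⟨phi⟩ = 0.44 × (0.3697 − 0.1282) / (0.321 × 3.3) = 0.44 × 0.2280 = 0.1003

0.100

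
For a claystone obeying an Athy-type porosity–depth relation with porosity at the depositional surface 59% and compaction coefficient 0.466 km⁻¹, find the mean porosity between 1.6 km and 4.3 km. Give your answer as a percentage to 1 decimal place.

⟨phi⟩ = (1/(d₂−d₁)) ∫ phi₀ e^(−cd) dd = phi₀·(e^(−c·d₁) − e^(−c·d₂)) / (c·(d₂−d₁))
e^(−0.466×1.6) = 0.4744; e^(−0.466×4.3) = 0.1348
⟨phi⟩ = 0.59 × (0.4744 − 0.1348) / (0.466 × 2.7) = 0.59 × 0.2699 = 0.1593

15.9%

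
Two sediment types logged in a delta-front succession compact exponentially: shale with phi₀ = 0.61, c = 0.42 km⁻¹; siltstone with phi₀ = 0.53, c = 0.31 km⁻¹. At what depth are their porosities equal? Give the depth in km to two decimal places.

Set phi₀ₐ e^(−cₐd) = phi₀ᵦ e^(−cᵦd) ⇒ ln(phi₀ₐ/phi₀ᵦ) = (cₐ − cᵦ)·d
d = ln(0.61/0.53) / (0.42 − 0.31) = 0.1406 / 0.11 = 1.278 km

1.28 km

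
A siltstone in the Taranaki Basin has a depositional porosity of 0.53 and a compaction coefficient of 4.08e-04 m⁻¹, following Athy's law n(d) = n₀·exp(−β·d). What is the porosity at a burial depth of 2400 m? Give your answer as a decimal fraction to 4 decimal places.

0.1991

Working in km (1 km = 1000 m; β in km⁻¹ = β in m⁻¹ × 1000):
n = n₀·exp(−β·d) = 0.53 × exp(−0.408 × 2.4) = 0.53 × exp(−0.9792)
  = 0.53 × 0.3756 = 0.1991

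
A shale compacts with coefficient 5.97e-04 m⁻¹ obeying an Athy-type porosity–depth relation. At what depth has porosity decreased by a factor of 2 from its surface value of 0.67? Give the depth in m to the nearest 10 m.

Working in km (1 km = 1000 m; c in km⁻¹ = c in m⁻¹ × 1000):
phi/phi₀ = 1/2 ⇒ exp(−c·Z) = 1/2 ⇒ Z = ln(2) / c
Z = 0.6931 / 0.597 = 1.161 km

1160 m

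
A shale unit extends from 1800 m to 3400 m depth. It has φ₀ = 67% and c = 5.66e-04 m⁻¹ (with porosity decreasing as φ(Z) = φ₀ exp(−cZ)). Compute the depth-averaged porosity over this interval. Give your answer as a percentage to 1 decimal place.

Working in km (1 km = 1000 m; c in km⁻¹ = c in m⁻¹ × 1000):
⟨φ⟩ = (1/(Z₂−Z₁)) ∫ φ₀ e^(−cZ) dZ = φ₀·(e^(−c·Z₁) − e^(−c·Z₂)) / (c·(Z₂−Z₁))
e^(−0.566×1.8) = 0.3610; e^(−0.566×3.4) = 0.1460
⟨φ⟩ = 0.67 × (0.3610 − 0.1460) / (0.566 × 1.6) = 0.67 × 0.2375 = 0.1591

15.9%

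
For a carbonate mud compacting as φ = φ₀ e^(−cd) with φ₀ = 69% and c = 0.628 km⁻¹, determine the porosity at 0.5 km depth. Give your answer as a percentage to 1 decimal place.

50.4%

φ = φ₀·exp(−c·d) = 0.69 × exp(−0.628 × 0.5) = 0.69 × exp(−0.314)
  = 0.69 × 0.7305 = 0.5041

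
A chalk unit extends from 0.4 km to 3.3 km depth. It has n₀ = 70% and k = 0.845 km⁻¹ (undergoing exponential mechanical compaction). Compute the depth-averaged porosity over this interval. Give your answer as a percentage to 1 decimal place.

⟨n⟩ = (1/(Z₂−Z₁)) ∫ n₀ e^(−kZ) dZ = n₀·(e^(−k·Z₁) − e^(−k·Z₂)) / (k·(Z₂−Z₁))
e^(−0.845×0.4) = 0.7132; e^(−0.845×3.3) = 0.0615
⟨n⟩ = 0.7 × (0.7132 − 0.0615) / (0.845 × 2.9) = 0.7 × 0.2659 = 0.1862

18.6%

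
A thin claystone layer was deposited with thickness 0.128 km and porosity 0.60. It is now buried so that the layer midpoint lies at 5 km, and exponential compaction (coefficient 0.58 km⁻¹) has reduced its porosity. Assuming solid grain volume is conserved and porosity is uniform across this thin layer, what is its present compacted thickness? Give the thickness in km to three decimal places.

0.053 km

Porosity at 5 km: φ = 0.6·exp(−0.58×5) = 0.0330
Solid-volume conservation: h(1−φ) = h₀(1−φ₀) ⇒ h = h₀·(1−φ₀)/(1−φ)
h = 0.128 × (1 − 0.6)/(1 − 0.0330) = 0.128 × 0.4137 = 0.0529 km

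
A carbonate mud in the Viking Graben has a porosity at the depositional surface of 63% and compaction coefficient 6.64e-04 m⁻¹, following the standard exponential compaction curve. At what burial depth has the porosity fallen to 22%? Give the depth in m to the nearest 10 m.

Working in km (1 km = 1000 m; c in km⁻¹ = c in m⁻¹ × 1000):
Invert Athy's law: z = ln(n₀/n) / c
z = ln(0.63/0.22) / 0.664 = ln(2.864) / 0.664 = 1.0521 / 0.664 = 1.584 km

1580 m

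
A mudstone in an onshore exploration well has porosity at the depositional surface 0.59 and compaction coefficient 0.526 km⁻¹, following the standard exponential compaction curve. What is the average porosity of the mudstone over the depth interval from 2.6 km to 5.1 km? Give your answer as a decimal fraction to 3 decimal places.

⟨n⟩ = (1/(Z₂−Z₁)) ∫ n₀ e^(−kZ) dZ = n₀·(e^(−k·Z₁) − e^(−k·Z₂)) / (k·(Z₂−Z₁))
e^(−0.526×2.6) = 0.2547; e^(−0.526×5.1) = 0.0684
⟨n⟩ = 0.59 × (0.2547 − 0.0684) / (0.526 × 2.5) = 0.59 × 0.1417 = 0.0836

0.084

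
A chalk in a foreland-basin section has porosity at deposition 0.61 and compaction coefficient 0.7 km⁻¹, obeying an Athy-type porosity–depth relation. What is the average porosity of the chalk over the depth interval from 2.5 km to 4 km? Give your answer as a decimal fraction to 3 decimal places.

⟨n⟩ = (1/(d₂−d₁)) ∫ n₀ e^(−βd) dd = n₀·(e^(−β·d₁) − e^(−β·d₂)) / (β·(d₂−d₁))
e^(−0.7×2.5) = 0.1738; e^(−0.7×4) = 0.0608
⟨n⟩ = 0.61 × (0.1738 − 0.0608) / (0.7 × 1.5) = 0.61 × 0.1076 = 0.0656

0.066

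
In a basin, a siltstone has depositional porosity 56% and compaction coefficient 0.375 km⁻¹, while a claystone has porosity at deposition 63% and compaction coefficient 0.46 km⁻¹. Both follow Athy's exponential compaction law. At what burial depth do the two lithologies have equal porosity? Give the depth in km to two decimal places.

1.39 km

Set n₀ₐ e^(−kₐZ) = n₀ᵦ e^(−kᵦZ) ⇒ ln(n₀ₐ/n₀ᵦ) = (kₐ − kᵦ)·Z
Z = ln(0.56/0.63) / (0.375 − 0.46) = -0.1178 / -0.085 = 1.386 km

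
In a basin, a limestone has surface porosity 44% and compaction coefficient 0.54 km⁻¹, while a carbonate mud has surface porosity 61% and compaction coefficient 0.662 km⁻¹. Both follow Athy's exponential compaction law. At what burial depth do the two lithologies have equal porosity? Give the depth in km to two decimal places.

2.68 km

Set n₀ₐ e^(−kₐz) = n₀ᵦ e^(−kᵦz) ⇒ ln(n₀ₐ/n₀ᵦ) = (kₐ − kᵦ)·z
z = ln(0.44/0.61) / (0.54 − 0.662) = -0.3267 / -0.122 = 2.678 km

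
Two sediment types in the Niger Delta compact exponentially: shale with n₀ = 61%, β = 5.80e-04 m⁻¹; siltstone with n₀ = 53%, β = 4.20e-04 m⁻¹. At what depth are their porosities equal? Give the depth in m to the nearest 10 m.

880 m

Working in km (1 km = 1000 m; β in km⁻¹ = β in m⁻¹ × 1000):
Set n₀ₐ e^(−βₐd) = n₀ᵦ e^(−βᵦd) ⇒ ln(n₀ₐ/n₀ᵦ) = (βₐ − βᵦ)·d
d = ln(0.61/0.53) / (0.58 − 0.42) = 0.1406 / 0.16 = 0.879 km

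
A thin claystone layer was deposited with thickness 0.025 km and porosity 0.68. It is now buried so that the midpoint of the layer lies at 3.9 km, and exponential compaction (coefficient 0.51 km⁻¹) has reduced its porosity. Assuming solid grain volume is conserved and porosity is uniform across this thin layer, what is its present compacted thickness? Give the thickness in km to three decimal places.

0.009 km

Porosity at 3.9 km: n = 0.68·exp(−0.51×3.9) = 0.0930
Solid-volume conservation: h(1−n) = h₀(1−n₀) ⇒ h = h₀·(1−n₀)/(1−n)
h = 0.025 × (1 − 0.68)/(1 − 0.0930) = 0.025 × 0.3528 = 0.0088 km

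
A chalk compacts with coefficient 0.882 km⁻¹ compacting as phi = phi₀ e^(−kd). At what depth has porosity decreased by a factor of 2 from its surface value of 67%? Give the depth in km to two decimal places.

0.79 km

phi/phi₀ = 1/2 ⇒ exp(−k·d) = 1/2 ⇒ d = ln(2) / k
d = 0.6931 / 0.882 = 0.786 km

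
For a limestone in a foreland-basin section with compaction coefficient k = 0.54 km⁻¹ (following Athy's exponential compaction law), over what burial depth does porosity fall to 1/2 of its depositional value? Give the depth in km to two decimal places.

1.28 km

φ/φ₀ = 1/2 ⇒ exp(−k·Z) = 1/2 ⇒ Z = ln(2) / k
Z = 0.6931 / 0.54 = 1.284 km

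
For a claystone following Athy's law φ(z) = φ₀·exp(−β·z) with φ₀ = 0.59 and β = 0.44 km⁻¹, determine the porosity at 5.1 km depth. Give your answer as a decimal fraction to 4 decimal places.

φ = φ₀·exp(−β·z) = 0.59 × exp(−0.44 × 5.1) = 0.59 × exp(−2.244)
  = 0.59 × 0.1060 = 0.0626

0.0626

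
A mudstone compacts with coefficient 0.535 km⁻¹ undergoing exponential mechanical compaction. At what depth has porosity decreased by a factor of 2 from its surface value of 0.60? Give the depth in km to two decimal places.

n/n₀ = 1/2 ⇒ exp(−k·z) = 1/2 ⇒ z = ln(2) / k
z = 0.6931 / 0.535 = 1.296 km

1.30 km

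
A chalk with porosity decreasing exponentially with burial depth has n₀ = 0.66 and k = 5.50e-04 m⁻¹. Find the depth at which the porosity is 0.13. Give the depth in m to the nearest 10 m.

Working in km (1 km = 1000 m; k in km⁻¹ = k in m⁻¹ × 1000):
Invert Athy's law: z = ln(n₀/n) / k
z = ln(0.66/0.13) / 0.55 = ln(5.077) / 0.55 = 1.6247 / 0.55 = 2.954 km

2950 m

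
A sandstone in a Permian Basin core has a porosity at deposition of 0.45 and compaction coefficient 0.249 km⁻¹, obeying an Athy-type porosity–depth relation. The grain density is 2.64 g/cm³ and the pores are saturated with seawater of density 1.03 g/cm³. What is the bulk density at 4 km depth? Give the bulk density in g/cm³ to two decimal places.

Porosity at depth: φ = 0.45·exp(−0.249×4) = 0.45×0.3694 = 0.1662
Bulk density: ρ_b = (1−φ)ρ_g + φ·ρ_f = 0.8338×2.64 + 0.1662×1.03
       = 2.201 + 0.171 = 2.372 g/cm³

2.37 g/cm³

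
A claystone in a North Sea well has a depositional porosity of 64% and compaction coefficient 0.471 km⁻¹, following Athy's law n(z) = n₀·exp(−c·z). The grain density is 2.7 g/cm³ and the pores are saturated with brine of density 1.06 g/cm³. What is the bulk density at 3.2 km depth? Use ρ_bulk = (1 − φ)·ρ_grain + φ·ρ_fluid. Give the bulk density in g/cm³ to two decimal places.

2.47 g/cm³

Porosity at depth: n = 0.64·exp(−0.471×3.2) = 0.64×0.2215 = 0.1418
Bulk density: ρ_b = (1−n)ρ_g + n·ρ_f = 0.8582×2.7 + 0.1418×1.06
       = 2.317 + 0.150 = 2.467 g/cm³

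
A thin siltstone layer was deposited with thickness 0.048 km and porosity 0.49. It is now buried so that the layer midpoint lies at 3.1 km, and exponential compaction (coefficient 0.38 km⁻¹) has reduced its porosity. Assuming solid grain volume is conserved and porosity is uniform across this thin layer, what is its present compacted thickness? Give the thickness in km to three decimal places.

Porosity at 3.1 km: n = 0.49·exp(−0.38×3.1) = 0.1509
Solid-volume conservation: h(1−n) = h₀(1−n₀) ⇒ h = h₀·(1−n₀)/(1−n)
h = 0.048 × (1 − 0.49)/(1 − 0.1509) = 0.048 × 0.6006 = 0.0288 km

0.029 km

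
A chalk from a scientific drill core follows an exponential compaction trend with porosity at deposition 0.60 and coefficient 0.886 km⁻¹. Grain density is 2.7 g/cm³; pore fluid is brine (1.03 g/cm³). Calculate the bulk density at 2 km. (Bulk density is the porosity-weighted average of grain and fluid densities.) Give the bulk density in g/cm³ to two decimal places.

Porosity at depth: phi = 0.6·exp(−0.886×2) = 0.6×0.1700 = 0.1020
Bulk density: ρ_b = (1−phi)ρ_g + phi·ρ_f = 0.8980×2.7 + 0.1020×1.03
       = 2.425 + 0.105 = 2.530 g/cm³

2.53 g/cm³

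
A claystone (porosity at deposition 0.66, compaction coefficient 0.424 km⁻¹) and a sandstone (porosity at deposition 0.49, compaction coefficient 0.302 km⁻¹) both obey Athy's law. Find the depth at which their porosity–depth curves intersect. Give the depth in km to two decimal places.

2.44 km

Set phi₀ₐ e^(−βₐz) = phi₀ᵦ e^(−βᵦz) ⇒ ln(phi₀ₐ/phi₀ᵦ) = (βₐ − βᵦ)·z
z = ln(0.66/0.49) / (0.424 − 0.302) = 0.2978 / 0.122 = 2.441 km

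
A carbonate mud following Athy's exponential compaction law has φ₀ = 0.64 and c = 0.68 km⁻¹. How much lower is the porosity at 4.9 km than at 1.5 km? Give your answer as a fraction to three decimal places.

φ(1.5) = 0.64·e^(−0.68×1.5) = 0.2308
φ(4.9) = 0.64·e^(−0.68×4.9) = 0.0229
Δφ = 0.2308 − 0.0229 = 0.2079

0.208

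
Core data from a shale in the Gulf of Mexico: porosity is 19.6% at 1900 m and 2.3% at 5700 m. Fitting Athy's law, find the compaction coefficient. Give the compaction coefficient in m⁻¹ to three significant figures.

Working in km (1 km = 1000 m; k in km⁻¹ = k in m⁻¹ × 1000):
Athy: φ(Z) = φ₀ e^(−kZ) ⇒ φ₁/φ₂ = e^{k(Z₂−Z₁)} ⇒ k = ln(φ₁/φ₂)/(Z₂−Z₁)
k = ln(0.196/0.023) / (5.7 − 1.9) = ln(8.522) / 3.8 = 2.1426 / 3.8 = 0.5638 km⁻¹

0.000564 m⁻¹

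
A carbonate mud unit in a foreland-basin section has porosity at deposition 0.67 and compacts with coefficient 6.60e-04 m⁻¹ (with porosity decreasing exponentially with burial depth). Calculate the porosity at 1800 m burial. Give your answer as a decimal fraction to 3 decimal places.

Working in km (1 km = 1000 m; β in km⁻¹ = β in m⁻¹ × 1000):
phi = phi₀·exp(−β·z) = 0.67 × exp(−0.66 × 1.8) = 0.67 × exp(−1.188)
  = 0.67 × 0.3048 = 0.2042

0.204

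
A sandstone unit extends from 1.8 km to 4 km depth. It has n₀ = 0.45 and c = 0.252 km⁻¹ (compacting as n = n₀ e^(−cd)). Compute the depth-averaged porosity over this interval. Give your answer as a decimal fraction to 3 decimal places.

0.219

⟨n⟩ = (1/(d₂−d₁)) ∫ n₀ e^(−cd) dd = n₀·(e^(−c·d₁) − e^(−c·d₂)) / (c·(d₂−d₁))
e^(−0.252×1.8) = 0.6353; e^(−0.252×4) = 0.3649
⟨n⟩ = 0.45 × (0.6353 − 0.3649) / (0.252 × 2.2) = 0.45 × 0.4877 = 0.2195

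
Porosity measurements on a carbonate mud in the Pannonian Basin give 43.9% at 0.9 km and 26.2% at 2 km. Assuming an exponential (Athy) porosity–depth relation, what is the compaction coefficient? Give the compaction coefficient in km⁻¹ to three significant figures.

Athy: phi(Z) = phi₀ e^(−kZ) ⇒ phi₁/phi₂ = e^{k(Z₂−Z₁)} ⇒ k = ln(phi₁/phi₂)/(Z₂−Z₁)
k = ln(0.439/0.262) / (2 − 0.9) = ln(1.676) / 1.1 = 0.5162 / 1.1 = 0.4692 km⁻¹

0.469 km⁻¹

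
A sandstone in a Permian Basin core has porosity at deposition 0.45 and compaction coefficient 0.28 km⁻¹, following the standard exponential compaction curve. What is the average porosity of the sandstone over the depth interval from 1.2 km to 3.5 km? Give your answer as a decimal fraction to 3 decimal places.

⟨n⟩ = (1/(Z₂−Z₁)) ∫ n₀ e^(−βZ) dZ = n₀·(e^(−β·Z₁) − e^(−β·Z₂)) / (β·(Z₂−Z₁))
e^(−0.28×1.2) = 0.7146; e^(−0.28×3.5) = 0.3753
⟨n⟩ = 0.45 × (0.7146 − 0.3753) / (0.28 × 2.3) = 0.45 × 0.5269 = 0.2371

0.237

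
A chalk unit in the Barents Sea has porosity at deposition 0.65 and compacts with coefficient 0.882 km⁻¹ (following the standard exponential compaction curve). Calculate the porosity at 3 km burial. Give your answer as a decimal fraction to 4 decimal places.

0.0461

n = n₀·exp(−β·z) = 0.65 × exp(−0.882 × 3) = 0.65 × exp(−2.646)
  = 0.65 × 0.0709 = 0.0461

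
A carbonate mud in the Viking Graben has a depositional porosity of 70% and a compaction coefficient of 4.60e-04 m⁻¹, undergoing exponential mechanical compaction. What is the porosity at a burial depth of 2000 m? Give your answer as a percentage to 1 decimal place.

27.9%

Working in km (1 km = 1000 m; k in km⁻¹ = k in m⁻¹ × 1000):
φ = φ₀·exp(−k·d) = 0.7 × exp(−0.46 × 2) = 0.7 × exp(−0.92)
  = 0.7 × 0.3985 = 0.2790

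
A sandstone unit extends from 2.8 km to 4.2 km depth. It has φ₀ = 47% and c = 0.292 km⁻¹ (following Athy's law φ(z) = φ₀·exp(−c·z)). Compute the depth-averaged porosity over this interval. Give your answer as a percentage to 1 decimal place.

17.0%

⟨φ⟩ = (1/(z₂−z₁)) ∫ φ₀ e^(−cz) dz = φ₀·(e^(−c·z₁) − e^(−c·z₂)) / (c·(z₂−z₁))
e^(−0.292×2.8) = 0.4415; e^(−0.292×4.2) = 0.2933
⟨φ⟩ = 0.47 × (0.4415 − 0.2933) / (0.292 × 1.4) = 0.47 × 0.3624 = 0.1703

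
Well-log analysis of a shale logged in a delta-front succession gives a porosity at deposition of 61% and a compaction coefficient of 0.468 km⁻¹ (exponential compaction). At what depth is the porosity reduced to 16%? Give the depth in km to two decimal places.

2.86 km

Invert Athy's law: z = ln(phi₀/phi) / k
z = ln(0.61/0.16) / 0.468 = ln(3.812) / 0.468 = 1.3383 / 0.468 = 2.860 km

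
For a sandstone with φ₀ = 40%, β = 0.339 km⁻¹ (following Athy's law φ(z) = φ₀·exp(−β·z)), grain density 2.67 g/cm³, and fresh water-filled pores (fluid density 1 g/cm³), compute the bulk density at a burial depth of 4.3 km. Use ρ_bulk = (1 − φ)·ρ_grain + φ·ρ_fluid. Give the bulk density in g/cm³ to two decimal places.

2.51 g/cm³

Porosity at depth: φ = 0.4·exp(−0.339×4.3) = 0.4×0.2328 = 0.0931
Bulk density: ρ_b = (1−φ)ρ_g + φ·ρ_f = 0.9069×2.67 + 0.0931×1
       = 2.421 + 0.093 = 2.515 g/cm³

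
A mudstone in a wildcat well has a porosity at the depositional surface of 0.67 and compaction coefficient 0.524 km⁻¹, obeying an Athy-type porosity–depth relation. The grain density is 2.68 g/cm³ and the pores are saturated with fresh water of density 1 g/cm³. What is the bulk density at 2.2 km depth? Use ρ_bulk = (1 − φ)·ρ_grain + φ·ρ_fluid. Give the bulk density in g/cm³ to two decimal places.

2.32 g/cm³

Porosity at depth: phi = 0.67·exp(−0.524×2.2) = 0.67×0.3158 = 0.2116
Bulk density: ρ_b = (1−phi)ρ_g + phi·ρ_f = 0.7884×2.68 + 0.2116×1
       = 2.113 + 0.212 = 2.325 g/cm³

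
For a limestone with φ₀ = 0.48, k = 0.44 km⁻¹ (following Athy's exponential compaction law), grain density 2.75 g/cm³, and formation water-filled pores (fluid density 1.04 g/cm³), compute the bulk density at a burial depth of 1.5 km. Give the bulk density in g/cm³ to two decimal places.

2.33 g/cm³

Porosity at depth: φ = 0.48·exp(−0.44×1.5) = 0.48×0.5169 = 0.2481
Bulk density: ρ_b = (1−φ)ρ_g + φ·ρ_f = 0.7519×2.75 + 0.2481×1.04
       = 2.068 + 0.258 = 2.326 g/cm³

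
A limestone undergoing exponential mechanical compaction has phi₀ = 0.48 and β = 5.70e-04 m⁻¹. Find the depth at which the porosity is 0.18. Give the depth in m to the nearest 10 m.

Working in km (1 km = 1000 m; β in km⁻¹ = β in m⁻¹ × 1000):
Invert Athy's law: Z = ln(phi₀/phi) / β
Z = ln(0.48/0.18) / 0.57 = ln(2.667) / 0.57 = 0.9808 / 0.57 = 1.721 km

1720 m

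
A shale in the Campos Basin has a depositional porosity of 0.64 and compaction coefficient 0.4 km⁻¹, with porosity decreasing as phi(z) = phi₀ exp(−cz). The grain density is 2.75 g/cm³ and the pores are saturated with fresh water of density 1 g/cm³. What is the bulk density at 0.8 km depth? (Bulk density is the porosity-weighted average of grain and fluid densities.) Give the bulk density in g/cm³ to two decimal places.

Porosity at depth: phi = 0.64·exp(−0.4×0.8) = 0.64×0.7261 = 0.4647
Bulk density: ρ_b = (1−phi)ρ_g + phi·ρ_f = 0.5353×2.75 + 0.4647×1
       = 1.472 + 0.465 = 1.937 g/cm³

1.94 g/cm³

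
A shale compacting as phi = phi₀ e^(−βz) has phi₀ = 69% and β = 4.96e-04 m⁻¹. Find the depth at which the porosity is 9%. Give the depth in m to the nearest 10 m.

Working in km (1 km = 1000 m; β in km⁻¹ = β in m⁻¹ × 1000):
Invert Athy's law: z = ln(phi₀/phi) / β
z = ln(0.69/0.09) / 0.496 = ln(7.667) / 0.496 = 2.0369 / 0.496 = 4.107 km

4110 m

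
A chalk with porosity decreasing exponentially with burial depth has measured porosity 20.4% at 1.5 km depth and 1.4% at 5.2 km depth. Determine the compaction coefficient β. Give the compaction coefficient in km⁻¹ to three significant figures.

Athy: phi(Z) = phi₀ e^(−βZ) ⇒ phi₁/phi₂ = e^{β(Z₂−Z₁)} ⇒ β = ln(phi₁/phi₂)/(Z₂−Z₁)
β = ln(0.204/0.014) / (5.2 − 1.5) = ln(14.57) / 3.7 = 2.6791 / 3.7 = 0.7241 km⁻¹

0.724 km⁻¹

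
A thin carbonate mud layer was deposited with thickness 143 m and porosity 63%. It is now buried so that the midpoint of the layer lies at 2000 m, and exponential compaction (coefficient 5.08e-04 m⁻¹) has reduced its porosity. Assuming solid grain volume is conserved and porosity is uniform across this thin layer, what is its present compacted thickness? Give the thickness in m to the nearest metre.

Working in km (1 km = 1000 m; c in km⁻¹ = c in m⁻¹ × 1000):
Porosity at 2 km: n = 0.63·exp(−0.508×2) = 0.2281
Solid-volume conservation: h(1−n) = h₀(1−n₀) ⇒ h = h₀·(1−n₀)/(1−n)
h = 0.143 × (1 − 0.63)/(1 − 0.2281) = 0.143 × 0.4793 = 0.0685 km

69 m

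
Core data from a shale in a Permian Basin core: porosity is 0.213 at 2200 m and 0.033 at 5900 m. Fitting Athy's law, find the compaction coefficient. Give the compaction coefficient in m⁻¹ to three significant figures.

Working in km (1 km = 1000 m; k in km⁻¹ = k in m⁻¹ × 1000):
Athy: φ(Z) = φ₀ e^(−kZ) ⇒ φ₁/φ₂ = e^{k(Z₂−Z₁)} ⇒ k = ln(φ₁/φ₂)/(Z₂−Z₁)
k = ln(0.213/0.033) / (5.9 − 2.2) = ln(6.455) / 3.7 = 1.8648 / 3.7 = 0.504 km⁻¹

0.000504 m⁻¹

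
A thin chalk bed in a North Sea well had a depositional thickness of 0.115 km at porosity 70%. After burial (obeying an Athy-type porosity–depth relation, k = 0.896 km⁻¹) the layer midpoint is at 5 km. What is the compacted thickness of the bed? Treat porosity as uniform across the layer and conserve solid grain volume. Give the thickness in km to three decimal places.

Porosity at 5 km: n = 0.7·exp(−0.896×5) = 0.0079
Solid-volume conservation: h(1−n) = h₀(1−n₀) ⇒ h = h₀·(1−n₀)/(1−n)
h = 0.115 × (1 − 0.7)/(1 − 0.0079) = 0.115 × 0.3024 = 0.0348 km

0.035 km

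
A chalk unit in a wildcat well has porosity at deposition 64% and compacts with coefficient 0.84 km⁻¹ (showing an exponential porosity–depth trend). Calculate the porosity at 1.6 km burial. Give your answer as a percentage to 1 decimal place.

phi = phi₀·exp(−k·Z) = 0.64 × exp(−0.84 × 1.6) = 0.64 × exp(−1.344)
  = 0.64 × 0.2608 = 0.1669

16.7%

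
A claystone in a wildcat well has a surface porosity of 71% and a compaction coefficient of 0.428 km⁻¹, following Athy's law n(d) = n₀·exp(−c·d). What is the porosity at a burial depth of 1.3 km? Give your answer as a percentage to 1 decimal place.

n = n₀·exp(−c·d) = 0.71 × exp(−0.428 × 1.3) = 0.71 × exp(−0.5564)
  = 0.71 × 0.5733 = 0.4070

40.7%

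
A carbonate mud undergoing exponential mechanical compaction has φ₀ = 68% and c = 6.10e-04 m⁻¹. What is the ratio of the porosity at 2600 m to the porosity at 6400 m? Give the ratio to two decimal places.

Working in km (1 km = 1000 m; c in km⁻¹ = c in m⁻¹ × 1000):
φ(d₁)/φ(d₂) = e^(−c·d₁)/e^(−c·d₂) = e^{c(d₂−d₁)}
= exp(0.61 × 3.8) = exp(2.318) = 10.1553

10.16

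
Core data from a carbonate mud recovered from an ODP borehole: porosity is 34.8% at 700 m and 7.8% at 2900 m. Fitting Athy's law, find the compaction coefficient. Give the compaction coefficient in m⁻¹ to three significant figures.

0.000680 m⁻¹

Working in km (1 km = 1000 m; k in km⁻¹ = k in m⁻¹ × 1000):
Athy: φ(d) = φ₀ e^(−kd) ⇒ φ₁/φ₂ = e^{k(d₂−d₁)} ⇒ k = ln(φ₁/φ₂)/(d₂−d₁)
k = ln(0.348/0.078) / (2.9 − 0.7) = ln(4.462) / 2.2 = 1.4955 / 2.2 = 0.6798 km⁻¹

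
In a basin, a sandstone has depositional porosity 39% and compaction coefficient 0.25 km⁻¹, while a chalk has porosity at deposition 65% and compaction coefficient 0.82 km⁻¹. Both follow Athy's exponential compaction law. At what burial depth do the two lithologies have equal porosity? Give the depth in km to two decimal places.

Set φ₀ₐ e^(−kₐz) = φ₀ᵦ e^(−kᵦz) ⇒ ln(φ₀ₐ/φ₀ᵦ) = (kₐ − kᵦ)·z
z = ln(0.39/0.65) / (0.25 − 0.82) = -0.5108 / -0.57 = 0.896 km

0.90 km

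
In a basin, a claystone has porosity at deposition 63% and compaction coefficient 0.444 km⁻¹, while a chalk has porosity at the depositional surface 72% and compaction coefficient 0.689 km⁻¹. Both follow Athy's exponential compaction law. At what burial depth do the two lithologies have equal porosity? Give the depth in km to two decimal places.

0.55 km

Set n₀ₐ e^(−cₐd) = n₀ᵦ e^(−cᵦd) ⇒ ln(n₀ₐ/n₀ᵦ) = (cₐ − cᵦ)·d
d = ln(0.63/0.72) / (0.444 − 0.689) = -0.1335 / -0.245 = 0.545 km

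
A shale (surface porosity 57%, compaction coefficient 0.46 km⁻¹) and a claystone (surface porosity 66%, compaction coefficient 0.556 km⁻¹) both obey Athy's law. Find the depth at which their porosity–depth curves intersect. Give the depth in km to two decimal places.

1.53 km

Set n₀ₐ e^(−cₐz) = n₀ᵦ e^(−cᵦz) ⇒ ln(n₀ₐ/n₀ᵦ) = (cₐ − cᵦ)·z
z = ln(0.57/0.66) / (0.46 − 0.556) = -0.1466 / -0.096 = 1.527 km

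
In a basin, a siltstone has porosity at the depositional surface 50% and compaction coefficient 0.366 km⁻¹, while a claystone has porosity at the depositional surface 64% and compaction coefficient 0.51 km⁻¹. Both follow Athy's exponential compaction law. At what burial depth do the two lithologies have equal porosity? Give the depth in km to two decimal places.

Set φ₀ₐ e^(−cₐz) = φ₀ᵦ e^(−cᵦz) ⇒ ln(φ₀ₐ/φ₀ᵦ) = (cₐ − cᵦ)·z
z = ln(0.5/0.64) / (0.366 − 0.51) = -0.2469 / -0.144 = 1.714 km

1.71 km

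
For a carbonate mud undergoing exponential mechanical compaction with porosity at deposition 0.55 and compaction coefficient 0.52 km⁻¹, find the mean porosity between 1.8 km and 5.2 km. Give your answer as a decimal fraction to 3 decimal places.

0.101

⟨n⟩ = (1/(d₂−d₁)) ∫ n₀ e^(−cd) dd = n₀·(e^(−c·d₁) − e^(−c·d₂)) / (c·(d₂−d₁))
e^(−0.52×1.8) = 0.3922; e^(−0.52×5.2) = 0.0669
⟨n⟩ = 0.55 × (0.3922 − 0.0669) / (0.52 × 3.4) = 0.55 × 0.1840 = 0.1012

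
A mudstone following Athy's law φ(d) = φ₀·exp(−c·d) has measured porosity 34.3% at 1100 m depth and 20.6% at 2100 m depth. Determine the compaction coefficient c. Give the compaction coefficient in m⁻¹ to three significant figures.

0.000510 m⁻¹

Working in km (1 km = 1000 m; c in km⁻¹ = c in m⁻¹ × 1000):
Athy: φ(d) = φ₀ e^(−cd) ⇒ φ₁/φ₂ = e^{c(d₂−d₁)} ⇒ c = ln(φ₁/φ₂)/(d₂−d₁)
c = ln(0.343/0.206) / (2.1 − 1.1) = ln(1.665) / 1 = 0.5099 / 1 = 0.5099 km⁻¹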